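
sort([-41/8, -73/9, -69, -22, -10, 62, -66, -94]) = [-94, -69, -66, -22, -10, -73/9, -41/8, 62]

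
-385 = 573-958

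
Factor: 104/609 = 2^3*3^(-1)*7^(-1)*13^1*29^(-1) 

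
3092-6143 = -3051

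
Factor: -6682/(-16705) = 2^1 * 5^(-1) = 2/5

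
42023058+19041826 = 61064884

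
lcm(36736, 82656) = 330624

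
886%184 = 150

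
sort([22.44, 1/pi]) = [1/pi, 22.44]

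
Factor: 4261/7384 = 2^(-3)*13^(-1)*71^(-1)*4261^1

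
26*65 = 1690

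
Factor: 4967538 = 2^1 * 3^1 * 827923^1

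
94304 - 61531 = 32773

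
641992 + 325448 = 967440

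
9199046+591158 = 9790204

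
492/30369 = 164/10123 ≈ 0.0162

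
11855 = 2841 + 9014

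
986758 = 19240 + 967518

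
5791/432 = 13 + 175/432 ≈ 13.41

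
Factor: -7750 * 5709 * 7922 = -1 * 2^2 * 3^1 * 5^3 * 11^1 * 17^1 * 31^1 * 173^1 * 233^1 = -350506909500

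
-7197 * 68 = -489396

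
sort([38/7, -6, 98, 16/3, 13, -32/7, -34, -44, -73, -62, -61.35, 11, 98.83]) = [-73, -62, -61.35, -44, -34, -6, -32/7, 16/3, 38/7, 11, 13, 98, 98.83]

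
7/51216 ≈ 0.000137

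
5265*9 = 47385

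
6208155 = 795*7809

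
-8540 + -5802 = -14342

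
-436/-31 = 14 + 2/31 ≈ 14.06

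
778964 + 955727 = 1734691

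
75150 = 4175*18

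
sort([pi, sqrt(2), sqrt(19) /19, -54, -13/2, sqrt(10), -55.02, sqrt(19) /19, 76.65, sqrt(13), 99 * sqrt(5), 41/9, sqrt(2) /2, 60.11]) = [-55.02, -54, -13/2, sqrt(19) /19, sqrt(19) /19, sqrt(2) /2, sqrt(2), pi, sqrt(10), sqrt(13), 41/9, 60.11, 76.65, 99 * sqrt(5)]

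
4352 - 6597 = -2245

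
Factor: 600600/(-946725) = -1*2^3*7^1*11^1*971^(-1) = -616/971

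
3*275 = 825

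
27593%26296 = 1297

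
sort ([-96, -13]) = [-96, -13]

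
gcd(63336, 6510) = 42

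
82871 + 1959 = 84830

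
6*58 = 348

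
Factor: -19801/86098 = -1 * 2^(-1) * 19801^1 * 43049^(-1)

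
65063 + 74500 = 139563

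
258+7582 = 7840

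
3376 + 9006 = 12382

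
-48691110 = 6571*(-7410)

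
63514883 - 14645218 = 48869665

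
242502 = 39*6218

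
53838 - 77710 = -23872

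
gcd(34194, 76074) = 6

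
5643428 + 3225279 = 8868707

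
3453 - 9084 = -5631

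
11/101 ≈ 0.109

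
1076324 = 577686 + 498638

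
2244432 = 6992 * 321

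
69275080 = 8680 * 7981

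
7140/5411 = 1+247/773 ≈ 1.32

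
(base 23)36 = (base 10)75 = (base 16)4b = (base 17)47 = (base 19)3i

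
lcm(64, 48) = 192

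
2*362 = 724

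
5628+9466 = 15094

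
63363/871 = 72 + 651/871 ≈ 72.75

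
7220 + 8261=15481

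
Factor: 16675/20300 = 2^(-2) * 7^(-1) * 23^1 = 23/28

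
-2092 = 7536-9628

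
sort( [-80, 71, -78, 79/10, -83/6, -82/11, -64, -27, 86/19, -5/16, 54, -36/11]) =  [-80, -78, -64, -27, -83/6, -82/11, -36/11, -5/16, 86/19, 79/10, 54, 71]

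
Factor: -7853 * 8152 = -1 * 2^3 * 1019^1 * 7853^1 = -64017656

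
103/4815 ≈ 0.0214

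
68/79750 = 34/39875 ≈ 0.000853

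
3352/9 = 372+4/9 ≈ 372.44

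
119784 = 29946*4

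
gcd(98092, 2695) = 1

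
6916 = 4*1729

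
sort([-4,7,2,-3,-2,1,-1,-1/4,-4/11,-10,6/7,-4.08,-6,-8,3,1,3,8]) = [-10,-8,-6,-4.08,-4,-3,-2,-1,-4/11,-1/4,6/7,1,1,2,3,3,7,8]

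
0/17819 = 0 = 0.00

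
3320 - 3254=66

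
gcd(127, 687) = 1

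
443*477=211311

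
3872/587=6 + 350/587≈6.60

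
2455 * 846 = 2076930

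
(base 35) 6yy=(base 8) 20576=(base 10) 8574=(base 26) chk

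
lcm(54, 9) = 54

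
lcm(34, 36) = 612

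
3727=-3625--7352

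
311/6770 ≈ 0.0459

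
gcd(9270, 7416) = 1854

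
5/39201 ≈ 0.000128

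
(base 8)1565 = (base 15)3e0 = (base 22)1i5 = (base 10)885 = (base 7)2403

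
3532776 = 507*6968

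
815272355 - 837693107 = -22420752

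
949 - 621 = 328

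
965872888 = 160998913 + 804873975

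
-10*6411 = -64110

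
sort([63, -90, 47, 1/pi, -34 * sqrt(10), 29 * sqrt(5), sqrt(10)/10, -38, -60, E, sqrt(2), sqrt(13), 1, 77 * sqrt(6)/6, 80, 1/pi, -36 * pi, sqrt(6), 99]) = [-36 * pi, -34 * sqrt(10), -90, -60, -38, sqrt(10)/10, 1/pi, 1/pi, 1, sqrt(2), sqrt(6), E, sqrt(13), 77 * sqrt(6)/6, 47, 63, 29 * sqrt(5), 80, 99]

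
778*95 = 73910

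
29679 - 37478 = -7799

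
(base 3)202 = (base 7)26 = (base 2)10100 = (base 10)20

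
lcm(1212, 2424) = 2424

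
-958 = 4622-5580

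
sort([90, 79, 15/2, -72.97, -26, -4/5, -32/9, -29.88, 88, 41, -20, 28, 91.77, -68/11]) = [-72.97, -29.88, -26, -20, -68/11, -32/9, -4/5, 15/2, 28, 41, 79, 88, 90, 91.77]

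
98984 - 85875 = 13109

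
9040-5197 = 3843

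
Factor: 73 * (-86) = -1 * 2^1 * 43^1 * 73^1 = -6278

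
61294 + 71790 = 133084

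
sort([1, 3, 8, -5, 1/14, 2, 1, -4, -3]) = [-5, -4, -3, 1/14, 1, 1, 2, 3, 8]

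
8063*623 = 5023249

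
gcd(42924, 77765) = 1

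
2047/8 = 255+7/8 ≈ 255.88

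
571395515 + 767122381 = 1338517896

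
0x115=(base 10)277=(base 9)337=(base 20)dh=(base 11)232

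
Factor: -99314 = -1*2^1*17^1*23^1*127^1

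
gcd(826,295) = 59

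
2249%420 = 149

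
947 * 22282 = 21101054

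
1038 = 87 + 951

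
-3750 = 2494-6244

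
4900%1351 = 847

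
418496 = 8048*52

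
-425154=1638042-2063196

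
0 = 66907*0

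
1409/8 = 176 + 1/8 ≈ 176.13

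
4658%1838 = 982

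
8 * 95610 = 764880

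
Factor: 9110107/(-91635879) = -1*3^(-1)*19^(-2)*191^(-1)*443^(-1)*967^1*9421^1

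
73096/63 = 1160 + 16/63 ≈ 1160.25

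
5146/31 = 166 = 166.00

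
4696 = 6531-1835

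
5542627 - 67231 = 5475396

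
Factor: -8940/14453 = -1*2^2*3^1*5^1*97^(-1) = -60/97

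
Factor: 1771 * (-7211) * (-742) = 2^1 * 7^2 * 11^1 * 23^1 * 53^1 * 7211^1 = 9475845302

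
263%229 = 34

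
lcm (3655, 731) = 3655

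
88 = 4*22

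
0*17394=0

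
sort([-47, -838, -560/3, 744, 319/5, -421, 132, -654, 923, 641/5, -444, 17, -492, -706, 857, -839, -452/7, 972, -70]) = [-839, -838, -706, -654, -492, -444, -421, -560/3, -70, -452/7, -47, 17, 319/5, 641/5, 132, 744, 857, 923, 972]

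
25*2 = 50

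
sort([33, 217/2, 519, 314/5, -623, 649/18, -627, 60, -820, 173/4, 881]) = [-820, -627, -623, 33, 649/18, 173/4, 60, 314/5, 217/2, 519, 881]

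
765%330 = 105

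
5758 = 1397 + 4361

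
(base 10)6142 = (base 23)be1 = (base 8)13776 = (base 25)9kh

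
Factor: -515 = -1*5^1*103^1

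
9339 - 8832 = 507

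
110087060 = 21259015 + 88828045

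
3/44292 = 1/14764 ≈ 0.0000677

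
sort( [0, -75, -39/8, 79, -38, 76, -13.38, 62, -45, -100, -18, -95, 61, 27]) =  [-100, -95, -75, -45, -38, -18, -13.38, -39/8, 0, 27, 61, 62, 76, 79]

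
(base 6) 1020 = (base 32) 74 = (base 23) 9l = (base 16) e4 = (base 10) 228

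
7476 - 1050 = 6426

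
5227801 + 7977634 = 13205435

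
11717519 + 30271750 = 41989269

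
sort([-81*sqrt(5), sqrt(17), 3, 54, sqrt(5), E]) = [-81*sqrt(5), sqrt(5), E, 3, sqrt(17), 54]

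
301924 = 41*7364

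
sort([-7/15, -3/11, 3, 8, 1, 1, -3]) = [-3, -7/15, -3/11, 1, 1, 3, 8]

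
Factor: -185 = -1*5^1*37^1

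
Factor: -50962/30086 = -1 * 7^(-2) * 83^1 = -83/49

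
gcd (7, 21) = 7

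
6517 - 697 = 5820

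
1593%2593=1593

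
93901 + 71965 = 165866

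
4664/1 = 4664 = 4664.00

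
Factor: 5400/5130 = 2^2 * 5^1 * 19^(-1) = 20/19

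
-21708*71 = -1541268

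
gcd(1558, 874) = 38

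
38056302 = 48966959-10910657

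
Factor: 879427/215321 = 17^3*179^1*197^(-1)*1093^(-1)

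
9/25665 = 3/8555 ≈ 0.000351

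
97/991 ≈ 0.0979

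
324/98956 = 81/24739 ≈ 0.00327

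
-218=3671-3889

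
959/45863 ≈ 0.0209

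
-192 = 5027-5219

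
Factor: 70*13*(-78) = -1*2^2*3^1*5^1*7^1*13^2 = -70980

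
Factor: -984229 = -1*661^1*1489^1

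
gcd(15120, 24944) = 16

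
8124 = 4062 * 2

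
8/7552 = 1/944 ≈ 0.00106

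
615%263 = 89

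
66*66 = 4356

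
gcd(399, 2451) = 57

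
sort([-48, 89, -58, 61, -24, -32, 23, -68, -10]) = [-68, -58, -48, -32, -24, -10, 23, 61, 89]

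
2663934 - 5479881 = -2815947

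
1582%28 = 14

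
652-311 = 341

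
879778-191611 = 688167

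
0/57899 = 0 = 0.00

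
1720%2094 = 1720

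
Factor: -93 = -1*3^1*31^1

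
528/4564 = 132/1141 ≈ 0.116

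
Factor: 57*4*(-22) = -1*2^3*3^1*11^1*19^1 = -5016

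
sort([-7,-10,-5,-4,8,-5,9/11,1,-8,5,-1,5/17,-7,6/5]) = [-10,-8,-7,-7,-5,-5,-4,-1,5/17,9/11,1,6/5,5,8]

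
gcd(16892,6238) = 2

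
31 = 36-5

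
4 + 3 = 7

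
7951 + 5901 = 13852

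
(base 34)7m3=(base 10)8843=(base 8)21213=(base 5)240333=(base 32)8kb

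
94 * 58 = 5452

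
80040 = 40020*2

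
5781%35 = 6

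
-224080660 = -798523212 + 574442552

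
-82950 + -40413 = -123363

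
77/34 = 2 + 9/34 ≈ 2.26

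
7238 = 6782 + 456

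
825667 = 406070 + 419597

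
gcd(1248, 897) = 39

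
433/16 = 27 + 1/16 ≈ 27.06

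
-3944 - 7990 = -11934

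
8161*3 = 24483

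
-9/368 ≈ -0.0245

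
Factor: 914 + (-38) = 2^2*3^1*73^1 = 876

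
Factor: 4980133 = 17^1*73^1*4013^1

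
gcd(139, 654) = 1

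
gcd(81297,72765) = 27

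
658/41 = 16 + 2/41 ≈ 16.05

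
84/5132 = 21/1283 ≈ 0.0164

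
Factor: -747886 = -1*2^1*373943^1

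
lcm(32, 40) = 160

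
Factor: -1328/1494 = -1*2^3*3^(-2) = -8/9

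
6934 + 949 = 7883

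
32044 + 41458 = 73502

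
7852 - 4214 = 3638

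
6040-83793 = -77753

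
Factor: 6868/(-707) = -1*2^2*7^(-1)*17^1 = -68/7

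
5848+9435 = 15283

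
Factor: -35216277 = -1*3^1*307^1*38237^1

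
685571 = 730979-45408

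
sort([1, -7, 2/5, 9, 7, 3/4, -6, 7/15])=[-7, -6, 2/5, 7/15, 3/4, 1, 7, 9]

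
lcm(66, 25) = 1650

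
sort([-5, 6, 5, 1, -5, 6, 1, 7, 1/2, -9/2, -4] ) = [-5, -5, -9/2, -4, 1/2, 1, 1, 5, 6, 6, 7] 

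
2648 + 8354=11002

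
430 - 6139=-5709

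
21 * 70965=1490265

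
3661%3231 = 430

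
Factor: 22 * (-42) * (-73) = 2^2 * 3^1 * 7^1 * 11^1 * 73^1 = 67452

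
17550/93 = 188 + 22/31 ≈ 188.71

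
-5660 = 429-6089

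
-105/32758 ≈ -0.00321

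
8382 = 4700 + 3682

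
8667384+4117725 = 12785109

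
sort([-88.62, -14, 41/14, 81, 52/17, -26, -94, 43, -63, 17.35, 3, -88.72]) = [-94, -88.72, -88.62, -63, -26, -14, 41/14, 3, 52/17, 17.35, 43, 81]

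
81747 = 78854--2893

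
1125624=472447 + 653177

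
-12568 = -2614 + -9954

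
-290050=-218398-71652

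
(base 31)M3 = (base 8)1255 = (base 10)685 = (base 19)1H1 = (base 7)1666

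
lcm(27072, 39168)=1840896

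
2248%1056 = 136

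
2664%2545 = 119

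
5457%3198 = 2259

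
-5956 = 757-6713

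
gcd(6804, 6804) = 6804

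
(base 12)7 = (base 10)7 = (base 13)7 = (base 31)7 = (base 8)7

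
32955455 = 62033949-29078494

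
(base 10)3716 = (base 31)3qr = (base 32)3k4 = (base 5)104331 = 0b111010000100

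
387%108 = 63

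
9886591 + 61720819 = 71607410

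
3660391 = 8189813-4529422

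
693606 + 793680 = 1487286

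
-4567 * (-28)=127876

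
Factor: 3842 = 2^1 * 17^1 * 113^1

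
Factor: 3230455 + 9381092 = 3^2*13^1*107791^1 = 12611547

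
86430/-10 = -8643 = -8643.00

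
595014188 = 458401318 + 136612870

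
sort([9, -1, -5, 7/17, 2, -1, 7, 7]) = [-5, -1, -1, 7/17, 2, 7, 7, 9]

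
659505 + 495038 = 1154543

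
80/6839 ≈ 0.0117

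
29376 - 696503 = -667127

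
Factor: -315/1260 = -1 * 2^(-2) = -1/4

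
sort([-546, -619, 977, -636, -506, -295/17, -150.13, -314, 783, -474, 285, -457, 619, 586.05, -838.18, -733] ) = [-838.18, -733, -636, -619, -546, -506, -474, -457, -314, -150.13, -295/17, 285, 586.05, 619, 783, 977] 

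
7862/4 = 1965 + 1/2 = 1965.50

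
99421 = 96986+2435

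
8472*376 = 3185472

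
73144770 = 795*92006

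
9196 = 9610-414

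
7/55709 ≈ 0.000126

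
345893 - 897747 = -551854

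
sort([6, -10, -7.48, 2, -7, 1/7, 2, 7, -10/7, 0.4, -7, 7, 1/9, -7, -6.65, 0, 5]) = [-10, -7.48, -7, -7, -7, -6.65, -10/7, 0, 1/9, 1/7, 0.4, 2, 2, 5, 6, 7, 7]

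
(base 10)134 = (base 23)5j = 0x86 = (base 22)62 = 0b10000110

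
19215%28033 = 19215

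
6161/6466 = 101/106 ≈ 0.953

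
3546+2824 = 6370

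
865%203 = 53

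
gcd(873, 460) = 1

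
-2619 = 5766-8385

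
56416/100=564 + 4/25=564.16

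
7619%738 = 239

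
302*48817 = 14742734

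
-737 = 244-981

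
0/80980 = 0 = 0.00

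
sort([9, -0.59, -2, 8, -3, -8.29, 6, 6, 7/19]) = [-8.29, -3, -2, -0.59, 7/19, 6, 6, 8, 9]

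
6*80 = 480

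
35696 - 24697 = 10999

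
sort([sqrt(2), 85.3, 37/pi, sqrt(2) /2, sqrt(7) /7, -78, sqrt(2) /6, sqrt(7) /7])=[-78, sqrt(2) /6, sqrt(7) /7, sqrt(7) /7, sqrt(2) /2, sqrt(2), 37/pi, 85.3]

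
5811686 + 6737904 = 12549590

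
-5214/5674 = -2607/2837 ≈ -0.919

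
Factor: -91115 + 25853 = -1*2^1*3^1*73^1*149^1 = -65262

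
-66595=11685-78280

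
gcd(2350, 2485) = 5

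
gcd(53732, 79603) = 1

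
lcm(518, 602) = 22274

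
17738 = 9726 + 8012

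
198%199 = 198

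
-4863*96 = -466848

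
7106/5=1421+1/5=1421.20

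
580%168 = 76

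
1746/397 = 4 + 158/397 ≈ 4.40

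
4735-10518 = -5783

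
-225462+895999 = 670537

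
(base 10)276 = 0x114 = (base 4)10110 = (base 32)8k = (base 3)101020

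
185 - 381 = -196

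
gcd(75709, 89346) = 1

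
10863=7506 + 3357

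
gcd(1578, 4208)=526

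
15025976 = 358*41972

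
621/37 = 16 + 29/37≈16.78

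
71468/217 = 329 + 75/217 ≈ 329.35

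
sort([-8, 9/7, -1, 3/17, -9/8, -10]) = [-10, -8, -9/8, -1, 3/17, 9/7]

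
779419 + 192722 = 972141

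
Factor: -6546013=-1*19^2*18133^1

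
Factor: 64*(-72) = -1*2^9*3^2 = -4608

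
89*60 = 5340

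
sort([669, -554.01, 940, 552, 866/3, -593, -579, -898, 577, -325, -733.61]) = [-898, -733.61, -593, -579, -554.01, -325, 866/3, 552, 577, 669, 940]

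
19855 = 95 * 209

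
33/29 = 1 + 4/29 ≈ 1.14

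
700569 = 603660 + 96909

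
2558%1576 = 982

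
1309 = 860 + 449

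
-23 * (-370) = 8510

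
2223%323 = 285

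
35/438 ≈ 0.0799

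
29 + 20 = 49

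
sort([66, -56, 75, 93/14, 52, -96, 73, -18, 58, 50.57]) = [-96, -56, -18, 93/14, 50.57, 52, 58, 66, 73, 75]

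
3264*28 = 91392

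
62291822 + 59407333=121699155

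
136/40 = 3 + 2/5 = 3.40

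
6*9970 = 59820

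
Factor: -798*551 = -1*2^1*3^1*7^1*19^2*29^1 = -439698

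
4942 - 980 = 3962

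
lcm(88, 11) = 88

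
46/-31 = -1 - 15/31 ≈ -1.48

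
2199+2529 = 4728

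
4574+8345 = 12919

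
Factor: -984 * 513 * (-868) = 2^5 * 3^4 * 7^1 * 19^1 * 31^1 * 41^1 = 438159456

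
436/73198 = 218/36599 ≈ 0.00596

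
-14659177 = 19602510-34261687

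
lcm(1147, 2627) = 81437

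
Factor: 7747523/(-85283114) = -1*2^(-1)*983^(-1)*6197^(-1)*1106789^1 = -1106789/12183302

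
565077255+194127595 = 759204850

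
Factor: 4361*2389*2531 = 7^2*89^1*2389^1*2531^1 = 26369043799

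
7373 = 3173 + 4200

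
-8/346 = -4/173 ≈ -0.0231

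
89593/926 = 96 + 697/926 ≈ 96.75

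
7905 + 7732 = 15637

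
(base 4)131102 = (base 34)1l4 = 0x752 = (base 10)1874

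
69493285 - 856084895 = -786591610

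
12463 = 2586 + 9877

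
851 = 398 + 453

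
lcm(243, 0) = 0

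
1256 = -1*(-1256)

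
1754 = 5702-3948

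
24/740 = 6/185 ≈ 0.0324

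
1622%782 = 58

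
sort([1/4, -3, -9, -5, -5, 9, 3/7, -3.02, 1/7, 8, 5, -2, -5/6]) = [-9, -5, -5, -3.02, -3, -2, -5/6, 1/7, 1/4, 3/7, 5, 8, 9]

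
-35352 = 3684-39036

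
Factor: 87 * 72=2^3 * 3^3 * 29^1=6264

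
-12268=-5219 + -7049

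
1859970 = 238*7815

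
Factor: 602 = 2^1 * 7^1 * 43^1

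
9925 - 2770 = 7155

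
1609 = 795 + 814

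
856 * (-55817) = -47779352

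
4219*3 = 12657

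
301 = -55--356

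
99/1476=11/164 ≈ 0.0671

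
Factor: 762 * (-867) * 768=-1 * 2^9 * 3^3 * 17^2 * 127^1=-507382272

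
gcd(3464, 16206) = 2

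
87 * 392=34104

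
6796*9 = 61164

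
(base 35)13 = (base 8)46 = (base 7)53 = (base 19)20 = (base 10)38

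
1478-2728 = -1250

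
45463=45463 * 1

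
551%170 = 41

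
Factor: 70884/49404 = 3^1*11^1*23^(-1) = 33/23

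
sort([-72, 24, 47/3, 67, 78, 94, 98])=[-72, 47/3, 24, 67, 78, 94, 98]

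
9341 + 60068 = 69409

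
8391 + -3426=4965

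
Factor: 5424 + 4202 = 2^1*4813^1 = 9626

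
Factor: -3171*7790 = -1*2^1*3^1*5^1*7^1*19^1*41^1*151^1 = -24702090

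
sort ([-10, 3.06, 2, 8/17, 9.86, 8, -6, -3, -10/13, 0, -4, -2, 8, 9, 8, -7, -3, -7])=[-10, -7, -7, -6, -4, -3, -3, -2, -10/13, 0, 8/17, 2, 3.06, 8, 8, 8, 9, 9.86]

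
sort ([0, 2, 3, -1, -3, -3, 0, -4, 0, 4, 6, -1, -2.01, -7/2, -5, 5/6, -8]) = [-8, -5, -4, -7/2, -3, -3, -2.01, -1, -1, 0, 0, 0, 5/6, 2, 3, 4, 6]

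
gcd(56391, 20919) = 3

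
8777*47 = 412519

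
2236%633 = 337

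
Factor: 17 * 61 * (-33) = -1 * 3^1 * 11^1 * 17^1 * 61^1 = -34221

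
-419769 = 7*(-59967)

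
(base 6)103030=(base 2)10000011111010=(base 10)8442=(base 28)ale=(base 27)bfi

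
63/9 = 7 = 7.00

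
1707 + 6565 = 8272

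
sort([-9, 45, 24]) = [-9, 24, 45]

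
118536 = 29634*4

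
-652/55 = -11 - 47/55 ≈ -11.85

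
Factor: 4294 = 2^1*19^1*113^1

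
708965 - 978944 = -269979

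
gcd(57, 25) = 1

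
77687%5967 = 116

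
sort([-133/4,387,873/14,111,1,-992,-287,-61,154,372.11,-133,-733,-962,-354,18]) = [-992,-962,-733,-354,-287,-133,-61,-133/4,1,18,873/14,111,154,372.11,387]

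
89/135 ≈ 0.659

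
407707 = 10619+397088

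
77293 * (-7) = -541051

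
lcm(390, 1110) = 14430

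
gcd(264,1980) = 132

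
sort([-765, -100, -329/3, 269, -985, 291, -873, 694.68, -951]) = [-985, -951, -873, -765, -329/3, -100, 269, 291, 694.68]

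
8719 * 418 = 3644542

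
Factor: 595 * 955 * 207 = 3^2 * 5^2 * 7^1 * 17^1 * 23^1 * 191^1 = 117622575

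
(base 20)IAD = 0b1110011110101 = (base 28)9CL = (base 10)7413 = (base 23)E07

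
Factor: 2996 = 2^2*7^1*107^1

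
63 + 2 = 65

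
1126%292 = 250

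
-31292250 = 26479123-57771373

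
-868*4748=-4121264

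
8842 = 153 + 8689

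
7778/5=1555 + 3/5=1555.60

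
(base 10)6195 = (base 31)6dq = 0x1833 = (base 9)8443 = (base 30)6qf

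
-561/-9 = 62 + 1/3 ≈ 62.33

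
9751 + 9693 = 19444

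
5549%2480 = 589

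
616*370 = 227920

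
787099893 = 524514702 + 262585191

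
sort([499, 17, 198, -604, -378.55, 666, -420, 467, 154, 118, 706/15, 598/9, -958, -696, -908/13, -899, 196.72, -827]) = [-958, -899, -827, -696, -604, -420, -378.55, -908/13, 17, 706/15, 598/9, 118, 154, 196.72, 198, 467, 499, 666]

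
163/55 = 2 + 53/55 ≈ 2.96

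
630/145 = 4+10/29 ≈ 4.34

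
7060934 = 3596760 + 3464174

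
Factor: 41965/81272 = 2^ (-3) * 5^1 * 7^1 * 11^1 * 109^1 * 10159^ (-1)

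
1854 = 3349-1495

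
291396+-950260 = -658864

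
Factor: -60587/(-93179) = 43^1 * 1409^1 * 93179^(-1)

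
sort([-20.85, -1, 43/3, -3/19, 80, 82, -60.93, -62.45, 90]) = [-62.45, -60.93, -20.85, -1, -3/19, 43/3, 80, 82, 90]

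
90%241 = 90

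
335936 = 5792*58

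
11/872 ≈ 0.0126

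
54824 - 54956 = -132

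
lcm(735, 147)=735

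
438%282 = 156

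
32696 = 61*536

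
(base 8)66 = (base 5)204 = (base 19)2g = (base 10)54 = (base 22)2a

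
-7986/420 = -1331/70 ≈ -19.01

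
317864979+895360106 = 1213225085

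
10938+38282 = 49220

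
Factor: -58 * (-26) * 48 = 2^6 * 3^1 * 13^1 * 29^1 = 72384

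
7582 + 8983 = 16565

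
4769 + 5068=9837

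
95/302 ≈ 0.315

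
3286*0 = 0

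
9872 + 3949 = 13821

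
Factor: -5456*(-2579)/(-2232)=-1*2^1*3^(-2)*11^1*2579^1=-56738/9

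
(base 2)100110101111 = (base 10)2479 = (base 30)2mj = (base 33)294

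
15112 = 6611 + 8501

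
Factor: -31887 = -1 * 3^3 * 1181^1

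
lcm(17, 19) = 323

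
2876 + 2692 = 5568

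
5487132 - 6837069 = -1349937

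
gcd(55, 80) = 5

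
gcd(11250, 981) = 9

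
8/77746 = 4/38873≈0.000103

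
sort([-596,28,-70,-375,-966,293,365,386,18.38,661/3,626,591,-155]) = [-966,-596,-375,-155,-70,18.38,28,661/3,293,365,386,591,626]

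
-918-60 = -978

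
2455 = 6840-4385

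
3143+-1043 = 2100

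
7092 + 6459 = 13551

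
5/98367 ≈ 0.0000508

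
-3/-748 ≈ 0.00401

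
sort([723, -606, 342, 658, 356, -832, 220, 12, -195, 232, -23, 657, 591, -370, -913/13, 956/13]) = [-832, -606, -370, -195, -913/13, -23, 12, 956/13, 220, 232, 342, 356, 591, 657, 658, 723]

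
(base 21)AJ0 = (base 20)C09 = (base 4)1023021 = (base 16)12C9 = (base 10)4809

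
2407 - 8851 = -6444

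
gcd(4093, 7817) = 1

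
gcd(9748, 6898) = 2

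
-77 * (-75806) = 5837062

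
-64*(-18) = 1152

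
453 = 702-249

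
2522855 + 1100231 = 3623086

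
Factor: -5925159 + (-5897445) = -1 * 2^2 * 3^1 * 29^1 * 53^1 * 641^1 = -11822604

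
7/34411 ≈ 0.000203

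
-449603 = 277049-726652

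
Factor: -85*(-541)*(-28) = -1*2^2*5^1*7^1*17^1*541^1 = -1287580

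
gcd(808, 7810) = 2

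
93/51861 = 31/17287 ≈ 0.00179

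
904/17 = 53+3/17 ≈ 53.18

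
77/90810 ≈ 0.000848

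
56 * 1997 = 111832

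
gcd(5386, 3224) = 2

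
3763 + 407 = 4170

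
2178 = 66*33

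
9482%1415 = 992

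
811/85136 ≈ 0.00953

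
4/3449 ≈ 0.00116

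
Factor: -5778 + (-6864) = -1*2^1*3^1*7^2*43^1 = -12642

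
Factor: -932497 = -1*932497^1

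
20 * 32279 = 645580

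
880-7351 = -6471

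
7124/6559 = 1+565/6559 ≈ 1.09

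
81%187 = 81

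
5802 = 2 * 2901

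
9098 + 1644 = 10742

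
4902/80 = 61 + 11/40 ≈ 61.28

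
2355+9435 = 11790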